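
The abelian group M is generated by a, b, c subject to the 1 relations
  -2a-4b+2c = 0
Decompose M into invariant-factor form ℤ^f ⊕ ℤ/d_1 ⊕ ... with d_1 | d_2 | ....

Answer: M ≅ ℤ^2 ⊕ ℤ/2

Derivation:
rank_ℚ(R)=1; free=3−1=2
SNF(R) diag = [2] → torsion [2]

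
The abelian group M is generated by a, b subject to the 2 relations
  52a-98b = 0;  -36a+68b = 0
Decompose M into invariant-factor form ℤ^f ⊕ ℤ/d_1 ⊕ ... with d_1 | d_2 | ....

Answer: M ≅ ℤ/2 ⊕ ℤ/4

Derivation:
rank_ℚ(R)=2; free=2−2=0
SNF(R) diag = [2, 4] → torsion [2, 4]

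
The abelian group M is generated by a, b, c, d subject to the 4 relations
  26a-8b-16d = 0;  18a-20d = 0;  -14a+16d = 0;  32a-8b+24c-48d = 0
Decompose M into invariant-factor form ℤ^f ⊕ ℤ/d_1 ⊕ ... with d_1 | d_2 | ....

rank_ℚ(R)=4; free=4−4=0
SNF(R) diag = [2, 4, 8, 24] → torsion [2, 4, 8, 24]

Answer: M ≅ ℤ/2 ⊕ ℤ/4 ⊕ ℤ/8 ⊕ ℤ/24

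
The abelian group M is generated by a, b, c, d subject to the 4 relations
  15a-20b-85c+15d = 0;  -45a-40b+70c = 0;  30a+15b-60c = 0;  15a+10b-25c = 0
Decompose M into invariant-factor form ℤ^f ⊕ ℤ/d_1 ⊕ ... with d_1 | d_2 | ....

rank_ℚ(R)=4; free=4−4=0
SNF(R) diag = [5, 15, 15, 15] → torsion [5, 15, 15, 15]

Answer: M ≅ ℤ/5 ⊕ ℤ/15 ⊕ ℤ/15 ⊕ ℤ/15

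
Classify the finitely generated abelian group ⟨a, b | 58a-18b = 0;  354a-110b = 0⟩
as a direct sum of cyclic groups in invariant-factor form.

Answer: M ≅ ℤ/2 ⊕ ℤ/4

Derivation:
rank_ℚ(R)=2; free=2−2=0
SNF(R) diag = [2, 4] → torsion [2, 4]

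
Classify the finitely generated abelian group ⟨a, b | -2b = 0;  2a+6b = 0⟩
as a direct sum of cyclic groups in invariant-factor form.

Answer: M ≅ ℤ/2 ⊕ ℤ/2

Derivation:
rank_ℚ(R)=2; free=2−2=0
SNF(R) diag = [2, 2] → torsion [2, 2]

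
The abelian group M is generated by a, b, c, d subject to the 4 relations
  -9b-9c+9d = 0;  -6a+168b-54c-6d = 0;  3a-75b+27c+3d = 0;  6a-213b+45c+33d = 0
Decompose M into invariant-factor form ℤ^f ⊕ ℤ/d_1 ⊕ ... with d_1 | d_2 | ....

rank_ℚ(R)=4; free=4−4=0
SNF(R) diag = [3, 9, 18, 18] → torsion [3, 9, 18, 18]

Answer: M ≅ ℤ/3 ⊕ ℤ/9 ⊕ ℤ/18 ⊕ ℤ/18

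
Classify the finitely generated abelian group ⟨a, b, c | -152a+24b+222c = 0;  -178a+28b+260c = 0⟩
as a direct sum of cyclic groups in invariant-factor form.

Answer: M ≅ ℤ^1 ⊕ ℤ/2 ⊕ ℤ/2

Derivation:
rank_ℚ(R)=2; free=3−2=1
SNF(R) diag = [2, 2] → torsion [2, 2]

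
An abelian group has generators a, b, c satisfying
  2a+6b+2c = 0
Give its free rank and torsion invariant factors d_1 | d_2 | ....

Answer: M ≅ ℤ^2 ⊕ ℤ/2

Derivation:
rank_ℚ(R)=1; free=3−1=2
SNF(R) diag = [2] → torsion [2]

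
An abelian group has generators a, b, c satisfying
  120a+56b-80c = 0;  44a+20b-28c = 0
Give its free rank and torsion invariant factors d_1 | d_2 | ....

rank_ℚ(R)=2; free=3−2=1
SNF(R) diag = [4, 8] → torsion [4, 8]

Answer: M ≅ ℤ^1 ⊕ ℤ/4 ⊕ ℤ/8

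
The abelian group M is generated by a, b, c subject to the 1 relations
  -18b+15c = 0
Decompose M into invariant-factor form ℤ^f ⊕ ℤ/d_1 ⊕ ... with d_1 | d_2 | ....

rank_ℚ(R)=1; free=3−1=2
SNF(R) diag = [3] → torsion [3]

Answer: M ≅ ℤ^2 ⊕ ℤ/3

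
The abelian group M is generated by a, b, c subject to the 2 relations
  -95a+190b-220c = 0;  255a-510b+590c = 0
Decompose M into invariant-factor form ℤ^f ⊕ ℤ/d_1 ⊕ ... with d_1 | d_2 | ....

Answer: M ≅ ℤ^1 ⊕ ℤ/5 ⊕ ℤ/10

Derivation:
rank_ℚ(R)=2; free=3−2=1
SNF(R) diag = [5, 10] → torsion [5, 10]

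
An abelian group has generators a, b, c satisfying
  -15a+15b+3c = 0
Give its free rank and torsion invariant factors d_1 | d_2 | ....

rank_ℚ(R)=1; free=3−1=2
SNF(R) diag = [3] → torsion [3]

Answer: M ≅ ℤ^2 ⊕ ℤ/3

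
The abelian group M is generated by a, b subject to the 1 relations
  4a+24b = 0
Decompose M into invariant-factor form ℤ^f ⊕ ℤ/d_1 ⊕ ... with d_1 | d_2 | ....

rank_ℚ(R)=1; free=2−1=1
SNF(R) diag = [4] → torsion [4]

Answer: M ≅ ℤ^1 ⊕ ℤ/4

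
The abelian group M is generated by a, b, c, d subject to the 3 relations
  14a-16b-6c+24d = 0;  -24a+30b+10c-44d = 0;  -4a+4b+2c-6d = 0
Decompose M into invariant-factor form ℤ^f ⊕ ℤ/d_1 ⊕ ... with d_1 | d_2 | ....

rank_ℚ(R)=3; free=4−3=1
SNF(R) diag = [2, 2, 2] → torsion [2, 2, 2]

Answer: M ≅ ℤ^1 ⊕ ℤ/2 ⊕ ℤ/2 ⊕ ℤ/2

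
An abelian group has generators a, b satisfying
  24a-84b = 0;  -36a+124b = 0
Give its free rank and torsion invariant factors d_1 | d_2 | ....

Answer: M ≅ ℤ/4 ⊕ ℤ/12

Derivation:
rank_ℚ(R)=2; free=2−2=0
SNF(R) diag = [4, 12] → torsion [4, 12]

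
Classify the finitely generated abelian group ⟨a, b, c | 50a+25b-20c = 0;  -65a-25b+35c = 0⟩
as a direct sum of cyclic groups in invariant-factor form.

Answer: M ≅ ℤ^1 ⊕ ℤ/5 ⊕ ℤ/15

Derivation:
rank_ℚ(R)=2; free=3−2=1
SNF(R) diag = [5, 15] → torsion [5, 15]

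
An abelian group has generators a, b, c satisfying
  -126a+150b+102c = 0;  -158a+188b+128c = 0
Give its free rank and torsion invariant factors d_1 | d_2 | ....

Answer: M ≅ ℤ^1 ⊕ ℤ/2 ⊕ ℤ/6

Derivation:
rank_ℚ(R)=2; free=3−2=1
SNF(R) diag = [2, 6] → torsion [2, 6]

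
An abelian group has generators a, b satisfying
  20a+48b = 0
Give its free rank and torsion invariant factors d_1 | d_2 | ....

rank_ℚ(R)=1; free=2−1=1
SNF(R) diag = [4] → torsion [4]

Answer: M ≅ ℤ^1 ⊕ ℤ/4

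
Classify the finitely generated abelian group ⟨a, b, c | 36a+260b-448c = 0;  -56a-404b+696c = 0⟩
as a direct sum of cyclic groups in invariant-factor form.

Answer: M ≅ ℤ^1 ⊕ ℤ/4 ⊕ ℤ/4

Derivation:
rank_ℚ(R)=2; free=3−2=1
SNF(R) diag = [4, 4] → torsion [4, 4]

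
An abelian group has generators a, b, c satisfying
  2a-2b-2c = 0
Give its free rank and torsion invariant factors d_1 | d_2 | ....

Answer: M ≅ ℤ^2 ⊕ ℤ/2

Derivation:
rank_ℚ(R)=1; free=3−1=2
SNF(R) diag = [2] → torsion [2]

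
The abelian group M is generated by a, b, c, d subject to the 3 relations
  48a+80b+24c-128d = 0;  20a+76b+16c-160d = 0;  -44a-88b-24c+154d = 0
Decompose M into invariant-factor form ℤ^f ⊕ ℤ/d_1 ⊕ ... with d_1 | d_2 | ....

rank_ℚ(R)=3; free=4−3=1
SNF(R) diag = [2, 4, 8] → torsion [2, 4, 8]

Answer: M ≅ ℤ^1 ⊕ ℤ/2 ⊕ ℤ/4 ⊕ ℤ/8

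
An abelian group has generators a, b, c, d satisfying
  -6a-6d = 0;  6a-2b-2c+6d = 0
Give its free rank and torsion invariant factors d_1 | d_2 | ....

rank_ℚ(R)=2; free=4−2=2
SNF(R) diag = [2, 6] → torsion [2, 6]

Answer: M ≅ ℤ^2 ⊕ ℤ/2 ⊕ ℤ/6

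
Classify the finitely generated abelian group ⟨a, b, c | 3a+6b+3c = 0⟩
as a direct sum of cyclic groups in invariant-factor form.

rank_ℚ(R)=1; free=3−1=2
SNF(R) diag = [3] → torsion [3]

Answer: M ≅ ℤ^2 ⊕ ℤ/3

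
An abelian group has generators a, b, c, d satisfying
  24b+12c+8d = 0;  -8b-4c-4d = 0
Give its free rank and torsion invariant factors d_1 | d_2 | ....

Answer: M ≅ ℤ^2 ⊕ ℤ/4 ⊕ ℤ/4

Derivation:
rank_ℚ(R)=2; free=4−2=2
SNF(R) diag = [4, 4] → torsion [4, 4]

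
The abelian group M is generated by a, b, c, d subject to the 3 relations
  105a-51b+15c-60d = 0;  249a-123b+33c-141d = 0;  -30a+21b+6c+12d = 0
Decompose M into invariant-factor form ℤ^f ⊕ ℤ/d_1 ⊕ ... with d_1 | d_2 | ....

Answer: M ≅ ℤ^1 ⊕ ℤ/3 ⊕ ℤ/9 ⊕ ℤ/9

Derivation:
rank_ℚ(R)=3; free=4−3=1
SNF(R) diag = [3, 9, 9] → torsion [3, 9, 9]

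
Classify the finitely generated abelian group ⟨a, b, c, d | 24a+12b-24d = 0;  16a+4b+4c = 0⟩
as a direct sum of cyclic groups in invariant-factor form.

rank_ℚ(R)=2; free=4−2=2
SNF(R) diag = [4, 12] → torsion [4, 12]

Answer: M ≅ ℤ^2 ⊕ ℤ/4 ⊕ ℤ/12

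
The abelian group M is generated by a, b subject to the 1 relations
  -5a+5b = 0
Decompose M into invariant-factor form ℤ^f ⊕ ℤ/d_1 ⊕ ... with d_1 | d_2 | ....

rank_ℚ(R)=1; free=2−1=1
SNF(R) diag = [5] → torsion [5]

Answer: M ≅ ℤ^1 ⊕ ℤ/5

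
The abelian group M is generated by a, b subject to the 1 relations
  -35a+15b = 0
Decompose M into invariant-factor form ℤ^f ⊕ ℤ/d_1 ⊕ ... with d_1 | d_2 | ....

Answer: M ≅ ℤ^1 ⊕ ℤ/5

Derivation:
rank_ℚ(R)=1; free=2−1=1
SNF(R) diag = [5] → torsion [5]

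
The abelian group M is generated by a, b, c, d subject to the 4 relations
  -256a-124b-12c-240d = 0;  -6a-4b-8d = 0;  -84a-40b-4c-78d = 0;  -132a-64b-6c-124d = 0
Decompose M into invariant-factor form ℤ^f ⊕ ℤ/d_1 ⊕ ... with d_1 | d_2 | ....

rank_ℚ(R)=4; free=4−4=0
SNF(R) diag = [2, 2, 2, 4] → torsion [2, 2, 2, 4]

Answer: M ≅ ℤ/2 ⊕ ℤ/2 ⊕ ℤ/2 ⊕ ℤ/4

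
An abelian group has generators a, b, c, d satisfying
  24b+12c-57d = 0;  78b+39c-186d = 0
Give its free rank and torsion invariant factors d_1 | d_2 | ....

Answer: M ≅ ℤ^2 ⊕ ℤ/3 ⊕ ℤ/3

Derivation:
rank_ℚ(R)=2; free=4−2=2
SNF(R) diag = [3, 3] → torsion [3, 3]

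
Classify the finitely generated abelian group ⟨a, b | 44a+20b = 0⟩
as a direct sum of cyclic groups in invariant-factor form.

rank_ℚ(R)=1; free=2−1=1
SNF(R) diag = [4] → torsion [4]

Answer: M ≅ ℤ^1 ⊕ ℤ/4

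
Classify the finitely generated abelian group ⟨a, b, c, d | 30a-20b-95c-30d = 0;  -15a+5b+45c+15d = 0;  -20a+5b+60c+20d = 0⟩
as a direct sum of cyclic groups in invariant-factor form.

rank_ℚ(R)=3; free=4−3=1
SNF(R) diag = [5, 5, 5] → torsion [5, 5, 5]

Answer: M ≅ ℤ^1 ⊕ ℤ/5 ⊕ ℤ/5 ⊕ ℤ/5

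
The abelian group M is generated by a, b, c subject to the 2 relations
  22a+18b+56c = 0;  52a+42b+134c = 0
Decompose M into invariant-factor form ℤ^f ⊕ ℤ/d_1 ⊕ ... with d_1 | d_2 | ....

Answer: M ≅ ℤ^1 ⊕ ℤ/2 ⊕ ℤ/6

Derivation:
rank_ℚ(R)=2; free=3−2=1
SNF(R) diag = [2, 6] → torsion [2, 6]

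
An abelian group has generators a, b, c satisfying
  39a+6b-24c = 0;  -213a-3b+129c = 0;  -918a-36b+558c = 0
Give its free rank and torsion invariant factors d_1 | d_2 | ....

rank_ℚ(R)=3; free=3−3=0
SNF(R) diag = [3, 9, 18] → torsion [3, 9, 18]

Answer: M ≅ ℤ/3 ⊕ ℤ/9 ⊕ ℤ/18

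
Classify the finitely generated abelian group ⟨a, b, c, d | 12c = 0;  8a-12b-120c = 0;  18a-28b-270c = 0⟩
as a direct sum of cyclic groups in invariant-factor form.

Answer: M ≅ ℤ^1 ⊕ ℤ/2 ⊕ ℤ/4 ⊕ ℤ/12

Derivation:
rank_ℚ(R)=3; free=4−3=1
SNF(R) diag = [2, 4, 12] → torsion [2, 4, 12]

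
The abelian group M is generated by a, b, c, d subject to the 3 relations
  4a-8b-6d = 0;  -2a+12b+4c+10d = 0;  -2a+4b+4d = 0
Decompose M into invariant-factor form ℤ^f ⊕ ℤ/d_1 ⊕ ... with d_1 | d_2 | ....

rank_ℚ(R)=3; free=4−3=1
SNF(R) diag = [2, 2, 4] → torsion [2, 2, 4]

Answer: M ≅ ℤ^1 ⊕ ℤ/2 ⊕ ℤ/2 ⊕ ℤ/4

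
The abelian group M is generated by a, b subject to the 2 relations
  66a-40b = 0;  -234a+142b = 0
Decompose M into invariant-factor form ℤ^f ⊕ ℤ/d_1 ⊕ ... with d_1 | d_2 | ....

rank_ℚ(R)=2; free=2−2=0
SNF(R) diag = [2, 6] → torsion [2, 6]

Answer: M ≅ ℤ/2 ⊕ ℤ/6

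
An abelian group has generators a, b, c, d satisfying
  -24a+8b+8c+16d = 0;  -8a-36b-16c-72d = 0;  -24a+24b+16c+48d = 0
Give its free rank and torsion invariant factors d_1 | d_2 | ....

rank_ℚ(R)=3; free=4−3=1
SNF(R) diag = [4, 8, 8] → torsion [4, 8, 8]

Answer: M ≅ ℤ^1 ⊕ ℤ/4 ⊕ ℤ/8 ⊕ ℤ/8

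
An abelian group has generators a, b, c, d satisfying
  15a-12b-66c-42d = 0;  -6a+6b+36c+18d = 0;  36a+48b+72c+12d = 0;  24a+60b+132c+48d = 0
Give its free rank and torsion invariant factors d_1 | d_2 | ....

Answer: M ≅ ℤ/3 ⊕ ℤ/6 ⊕ ℤ/12 ⊕ ℤ/36

Derivation:
rank_ℚ(R)=4; free=4−4=0
SNF(R) diag = [3, 6, 12, 36] → torsion [3, 6, 12, 36]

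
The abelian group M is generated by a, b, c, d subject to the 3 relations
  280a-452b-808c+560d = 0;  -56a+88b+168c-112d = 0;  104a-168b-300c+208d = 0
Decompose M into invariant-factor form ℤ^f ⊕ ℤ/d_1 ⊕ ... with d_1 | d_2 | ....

Answer: M ≅ ℤ^1 ⊕ ℤ/4 ⊕ ℤ/4 ⊕ ℤ/8

Derivation:
rank_ℚ(R)=3; free=4−3=1
SNF(R) diag = [4, 4, 8] → torsion [4, 4, 8]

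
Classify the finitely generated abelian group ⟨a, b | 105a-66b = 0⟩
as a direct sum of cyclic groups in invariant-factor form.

Answer: M ≅ ℤ^1 ⊕ ℤ/3

Derivation:
rank_ℚ(R)=1; free=2−1=1
SNF(R) diag = [3] → torsion [3]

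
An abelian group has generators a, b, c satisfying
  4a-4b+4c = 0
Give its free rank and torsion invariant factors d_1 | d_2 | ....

Answer: M ≅ ℤ^2 ⊕ ℤ/4

Derivation:
rank_ℚ(R)=1; free=3−1=2
SNF(R) diag = [4] → torsion [4]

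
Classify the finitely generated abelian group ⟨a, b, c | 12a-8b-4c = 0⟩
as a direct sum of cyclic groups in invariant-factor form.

Answer: M ≅ ℤ^2 ⊕ ℤ/4

Derivation:
rank_ℚ(R)=1; free=3−1=2
SNF(R) diag = [4] → torsion [4]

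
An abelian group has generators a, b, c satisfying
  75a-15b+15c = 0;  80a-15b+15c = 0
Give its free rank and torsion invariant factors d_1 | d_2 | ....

Answer: M ≅ ℤ^1 ⊕ ℤ/5 ⊕ ℤ/15

Derivation:
rank_ℚ(R)=2; free=3−2=1
SNF(R) diag = [5, 15] → torsion [5, 15]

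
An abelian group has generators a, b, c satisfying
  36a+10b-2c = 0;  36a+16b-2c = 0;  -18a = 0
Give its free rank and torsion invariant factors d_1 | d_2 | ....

Answer: M ≅ ℤ/2 ⊕ ℤ/6 ⊕ ℤ/18

Derivation:
rank_ℚ(R)=3; free=3−3=0
SNF(R) diag = [2, 6, 18] → torsion [2, 6, 18]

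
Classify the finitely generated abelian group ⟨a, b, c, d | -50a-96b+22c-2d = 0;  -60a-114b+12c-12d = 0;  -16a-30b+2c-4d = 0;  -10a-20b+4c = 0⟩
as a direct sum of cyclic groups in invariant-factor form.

rank_ℚ(R)=4; free=4−4=0
SNF(R) diag = [2, 2, 6, 6] → torsion [2, 2, 6, 6]

Answer: M ≅ ℤ/2 ⊕ ℤ/2 ⊕ ℤ/6 ⊕ ℤ/6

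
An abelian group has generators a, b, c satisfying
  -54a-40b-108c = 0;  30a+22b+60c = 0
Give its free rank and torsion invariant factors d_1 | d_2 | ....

rank_ℚ(R)=2; free=3−2=1
SNF(R) diag = [2, 6] → torsion [2, 6]

Answer: M ≅ ℤ^1 ⊕ ℤ/2 ⊕ ℤ/6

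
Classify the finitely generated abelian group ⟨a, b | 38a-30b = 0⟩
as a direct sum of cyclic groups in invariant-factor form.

rank_ℚ(R)=1; free=2−1=1
SNF(R) diag = [2] → torsion [2]

Answer: M ≅ ℤ^1 ⊕ ℤ/2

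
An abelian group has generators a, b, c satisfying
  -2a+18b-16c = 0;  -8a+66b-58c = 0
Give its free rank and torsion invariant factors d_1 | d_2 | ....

Answer: M ≅ ℤ^1 ⊕ ℤ/2 ⊕ ℤ/6

Derivation:
rank_ℚ(R)=2; free=3−2=1
SNF(R) diag = [2, 6] → torsion [2, 6]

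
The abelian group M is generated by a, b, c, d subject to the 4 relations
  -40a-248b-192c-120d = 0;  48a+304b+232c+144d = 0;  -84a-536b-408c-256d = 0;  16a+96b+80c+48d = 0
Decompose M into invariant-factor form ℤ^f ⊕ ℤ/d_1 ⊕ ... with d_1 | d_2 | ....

Answer: M ≅ ℤ/4 ⊕ ℤ/8 ⊕ ℤ/8 ⊕ ℤ/16

Derivation:
rank_ℚ(R)=4; free=4−4=0
SNF(R) diag = [4, 8, 8, 16] → torsion [4, 8, 8, 16]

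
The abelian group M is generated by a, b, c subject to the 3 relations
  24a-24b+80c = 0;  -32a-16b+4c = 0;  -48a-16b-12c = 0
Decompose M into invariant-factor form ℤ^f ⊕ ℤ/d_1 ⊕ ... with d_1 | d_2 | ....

Answer: M ≅ ℤ/4 ⊕ ℤ/8 ⊕ ℤ/16

Derivation:
rank_ℚ(R)=3; free=3−3=0
SNF(R) diag = [4, 8, 16] → torsion [4, 8, 16]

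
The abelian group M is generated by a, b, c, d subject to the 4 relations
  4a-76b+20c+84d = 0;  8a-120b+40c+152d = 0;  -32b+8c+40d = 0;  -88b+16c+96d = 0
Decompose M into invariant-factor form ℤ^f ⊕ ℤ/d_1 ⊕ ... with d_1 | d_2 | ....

rank_ℚ(R)=4; free=4−4=0
SNF(R) diag = [4, 8, 8, 16] → torsion [4, 8, 8, 16]

Answer: M ≅ ℤ/4 ⊕ ℤ/8 ⊕ ℤ/8 ⊕ ℤ/16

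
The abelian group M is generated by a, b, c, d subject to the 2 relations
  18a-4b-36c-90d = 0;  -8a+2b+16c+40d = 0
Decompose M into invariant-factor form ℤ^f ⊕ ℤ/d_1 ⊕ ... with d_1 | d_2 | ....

rank_ℚ(R)=2; free=4−2=2
SNF(R) diag = [2, 2] → torsion [2, 2]

Answer: M ≅ ℤ^2 ⊕ ℤ/2 ⊕ ℤ/2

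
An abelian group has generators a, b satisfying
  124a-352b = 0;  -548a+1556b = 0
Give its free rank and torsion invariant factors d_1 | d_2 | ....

rank_ℚ(R)=2; free=2−2=0
SNF(R) diag = [4, 12] → torsion [4, 12]

Answer: M ≅ ℤ/4 ⊕ ℤ/12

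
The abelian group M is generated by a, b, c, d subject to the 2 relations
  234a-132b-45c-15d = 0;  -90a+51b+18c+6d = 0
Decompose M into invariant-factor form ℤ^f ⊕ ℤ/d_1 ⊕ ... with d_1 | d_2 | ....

Answer: M ≅ ℤ^2 ⊕ ℤ/3 ⊕ ℤ/9

Derivation:
rank_ℚ(R)=2; free=4−2=2
SNF(R) diag = [3, 9] → torsion [3, 9]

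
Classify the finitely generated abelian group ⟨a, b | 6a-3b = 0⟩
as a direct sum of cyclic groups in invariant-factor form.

Answer: M ≅ ℤ^1 ⊕ ℤ/3

Derivation:
rank_ℚ(R)=1; free=2−1=1
SNF(R) diag = [3] → torsion [3]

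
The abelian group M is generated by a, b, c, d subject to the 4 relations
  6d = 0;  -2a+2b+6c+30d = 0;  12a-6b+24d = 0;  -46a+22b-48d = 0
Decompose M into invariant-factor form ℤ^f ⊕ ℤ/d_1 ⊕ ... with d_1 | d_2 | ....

rank_ℚ(R)=4; free=4−4=0
SNF(R) diag = [2, 6, 6, 6] → torsion [2, 6, 6, 6]

Answer: M ≅ ℤ/2 ⊕ ℤ/6 ⊕ ℤ/6 ⊕ ℤ/6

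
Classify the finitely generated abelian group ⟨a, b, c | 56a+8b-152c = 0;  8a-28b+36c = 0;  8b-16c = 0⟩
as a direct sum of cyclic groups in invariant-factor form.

rank_ℚ(R)=3; free=3−3=0
SNF(R) diag = [4, 8, 8] → torsion [4, 8, 8]

Answer: M ≅ ℤ/4 ⊕ ℤ/8 ⊕ ℤ/8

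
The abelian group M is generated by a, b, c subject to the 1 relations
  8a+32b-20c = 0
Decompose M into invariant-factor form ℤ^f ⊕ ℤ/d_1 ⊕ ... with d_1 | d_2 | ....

Answer: M ≅ ℤ^2 ⊕ ℤ/4

Derivation:
rank_ℚ(R)=1; free=3−1=2
SNF(R) diag = [4] → torsion [4]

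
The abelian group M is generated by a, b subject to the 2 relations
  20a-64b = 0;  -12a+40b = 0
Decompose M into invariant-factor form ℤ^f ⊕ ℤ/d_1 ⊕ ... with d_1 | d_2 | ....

Answer: M ≅ ℤ/4 ⊕ ℤ/8

Derivation:
rank_ℚ(R)=2; free=2−2=0
SNF(R) diag = [4, 8] → torsion [4, 8]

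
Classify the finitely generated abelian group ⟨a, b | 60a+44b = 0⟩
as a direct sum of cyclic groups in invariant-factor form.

Answer: M ≅ ℤ^1 ⊕ ℤ/4

Derivation:
rank_ℚ(R)=1; free=2−1=1
SNF(R) diag = [4] → torsion [4]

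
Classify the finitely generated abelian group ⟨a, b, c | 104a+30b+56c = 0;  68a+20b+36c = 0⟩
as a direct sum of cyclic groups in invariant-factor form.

rank_ℚ(R)=2; free=3−2=1
SNF(R) diag = [2, 4] → torsion [2, 4]

Answer: M ≅ ℤ^1 ⊕ ℤ/2 ⊕ ℤ/4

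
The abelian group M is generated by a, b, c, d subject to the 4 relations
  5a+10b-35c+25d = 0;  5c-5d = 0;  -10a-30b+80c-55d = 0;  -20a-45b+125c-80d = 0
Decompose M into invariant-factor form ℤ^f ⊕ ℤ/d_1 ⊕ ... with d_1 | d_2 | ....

Answer: M ≅ ℤ/5 ⊕ ℤ/5 ⊕ ℤ/5 ⊕ ℤ/5

Derivation:
rank_ℚ(R)=4; free=4−4=0
SNF(R) diag = [5, 5, 5, 5] → torsion [5, 5, 5, 5]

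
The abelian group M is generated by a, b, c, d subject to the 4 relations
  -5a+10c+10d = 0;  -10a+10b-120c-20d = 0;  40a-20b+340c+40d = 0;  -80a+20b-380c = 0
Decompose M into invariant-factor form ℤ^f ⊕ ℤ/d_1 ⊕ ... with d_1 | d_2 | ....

rank_ℚ(R)=4; free=4−4=0
SNF(R) diag = [5, 10, 20, 40] → torsion [5, 10, 20, 40]

Answer: M ≅ ℤ/5 ⊕ ℤ/10 ⊕ ℤ/20 ⊕ ℤ/40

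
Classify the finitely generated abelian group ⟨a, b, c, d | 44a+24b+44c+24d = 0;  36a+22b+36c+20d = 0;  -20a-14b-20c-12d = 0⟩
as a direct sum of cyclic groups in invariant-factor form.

rank_ℚ(R)=3; free=4−3=1
SNF(R) diag = [2, 4, 8] → torsion [2, 4, 8]

Answer: M ≅ ℤ^1 ⊕ ℤ/2 ⊕ ℤ/4 ⊕ ℤ/8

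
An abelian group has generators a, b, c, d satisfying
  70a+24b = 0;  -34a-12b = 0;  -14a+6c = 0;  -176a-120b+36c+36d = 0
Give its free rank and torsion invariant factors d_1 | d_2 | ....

rank_ℚ(R)=4; free=4−4=0
SNF(R) diag = [2, 6, 12, 36] → torsion [2, 6, 12, 36]

Answer: M ≅ ℤ/2 ⊕ ℤ/6 ⊕ ℤ/12 ⊕ ℤ/36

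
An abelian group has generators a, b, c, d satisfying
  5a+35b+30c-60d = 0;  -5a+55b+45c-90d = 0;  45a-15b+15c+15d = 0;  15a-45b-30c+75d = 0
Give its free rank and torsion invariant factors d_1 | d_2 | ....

Answer: M ≅ ℤ/5 ⊕ ℤ/15 ⊕ ℤ/15 ⊕ ℤ/30

Derivation:
rank_ℚ(R)=4; free=4−4=0
SNF(R) diag = [5, 15, 15, 30] → torsion [5, 15, 15, 30]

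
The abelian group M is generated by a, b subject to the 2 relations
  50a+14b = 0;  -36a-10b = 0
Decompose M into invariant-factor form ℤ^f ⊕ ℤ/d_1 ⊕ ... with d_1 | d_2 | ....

rank_ℚ(R)=2; free=2−2=0
SNF(R) diag = [2, 2] → torsion [2, 2]

Answer: M ≅ ℤ/2 ⊕ ℤ/2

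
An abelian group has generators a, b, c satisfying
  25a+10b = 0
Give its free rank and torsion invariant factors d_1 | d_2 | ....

rank_ℚ(R)=1; free=3−1=2
SNF(R) diag = [5] → torsion [5]

Answer: M ≅ ℤ^2 ⊕ ℤ/5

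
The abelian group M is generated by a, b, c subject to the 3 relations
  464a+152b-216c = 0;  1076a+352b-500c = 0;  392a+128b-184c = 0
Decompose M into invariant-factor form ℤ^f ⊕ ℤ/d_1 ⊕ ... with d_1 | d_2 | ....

rank_ℚ(R)=3; free=3−3=0
SNF(R) diag = [4, 8, 16] → torsion [4, 8, 16]

Answer: M ≅ ℤ/4 ⊕ ℤ/8 ⊕ ℤ/16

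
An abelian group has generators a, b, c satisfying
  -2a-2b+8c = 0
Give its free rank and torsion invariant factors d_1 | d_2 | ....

rank_ℚ(R)=1; free=3−1=2
SNF(R) diag = [2] → torsion [2]

Answer: M ≅ ℤ^2 ⊕ ℤ/2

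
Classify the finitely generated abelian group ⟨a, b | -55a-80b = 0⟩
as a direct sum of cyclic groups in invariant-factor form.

Answer: M ≅ ℤ^1 ⊕ ℤ/5

Derivation:
rank_ℚ(R)=1; free=2−1=1
SNF(R) diag = [5] → torsion [5]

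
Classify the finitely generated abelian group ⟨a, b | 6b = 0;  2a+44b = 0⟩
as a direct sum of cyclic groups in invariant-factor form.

Answer: M ≅ ℤ/2 ⊕ ℤ/6

Derivation:
rank_ℚ(R)=2; free=2−2=0
SNF(R) diag = [2, 6] → torsion [2, 6]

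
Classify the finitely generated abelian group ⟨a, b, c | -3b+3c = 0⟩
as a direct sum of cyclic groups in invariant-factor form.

Answer: M ≅ ℤ^2 ⊕ ℤ/3

Derivation:
rank_ℚ(R)=1; free=3−1=2
SNF(R) diag = [3] → torsion [3]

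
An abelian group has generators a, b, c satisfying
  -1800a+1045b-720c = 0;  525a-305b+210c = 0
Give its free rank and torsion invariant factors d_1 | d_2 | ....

Answer: M ≅ ℤ^1 ⊕ ℤ/5 ⊕ ℤ/15

Derivation:
rank_ℚ(R)=2; free=3−2=1
SNF(R) diag = [5, 15] → torsion [5, 15]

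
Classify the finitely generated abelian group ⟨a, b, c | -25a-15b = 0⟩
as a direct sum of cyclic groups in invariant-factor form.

Answer: M ≅ ℤ^2 ⊕ ℤ/5

Derivation:
rank_ℚ(R)=1; free=3−1=2
SNF(R) diag = [5] → torsion [5]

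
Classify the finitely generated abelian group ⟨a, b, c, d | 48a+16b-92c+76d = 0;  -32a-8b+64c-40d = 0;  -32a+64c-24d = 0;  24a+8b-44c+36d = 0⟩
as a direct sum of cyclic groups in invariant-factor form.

rank_ℚ(R)=4; free=4−4=0
SNF(R) diag = [4, 8, 8, 24] → torsion [4, 8, 8, 24]

Answer: M ≅ ℤ/4 ⊕ ℤ/8 ⊕ ℤ/8 ⊕ ℤ/24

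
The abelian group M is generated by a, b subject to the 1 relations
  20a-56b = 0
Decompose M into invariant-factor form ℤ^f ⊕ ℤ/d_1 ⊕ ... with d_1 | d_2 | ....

rank_ℚ(R)=1; free=2−1=1
SNF(R) diag = [4] → torsion [4]

Answer: M ≅ ℤ^1 ⊕ ℤ/4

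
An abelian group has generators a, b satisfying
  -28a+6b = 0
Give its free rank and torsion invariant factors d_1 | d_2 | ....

Answer: M ≅ ℤ^1 ⊕ ℤ/2

Derivation:
rank_ℚ(R)=1; free=2−1=1
SNF(R) diag = [2] → torsion [2]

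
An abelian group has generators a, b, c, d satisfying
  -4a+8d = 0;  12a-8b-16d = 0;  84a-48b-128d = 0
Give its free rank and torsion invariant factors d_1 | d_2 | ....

rank_ℚ(R)=3; free=4−3=1
SNF(R) diag = [4, 8, 8] → torsion [4, 8, 8]

Answer: M ≅ ℤ^1 ⊕ ℤ/4 ⊕ ℤ/8 ⊕ ℤ/8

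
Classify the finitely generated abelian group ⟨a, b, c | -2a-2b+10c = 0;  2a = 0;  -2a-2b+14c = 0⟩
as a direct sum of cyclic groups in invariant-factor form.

Answer: M ≅ ℤ/2 ⊕ ℤ/2 ⊕ ℤ/4

Derivation:
rank_ℚ(R)=3; free=3−3=0
SNF(R) diag = [2, 2, 4] → torsion [2, 2, 4]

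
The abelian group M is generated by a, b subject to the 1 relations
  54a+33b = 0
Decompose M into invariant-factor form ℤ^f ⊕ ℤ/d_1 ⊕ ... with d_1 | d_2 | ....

rank_ℚ(R)=1; free=2−1=1
SNF(R) diag = [3] → torsion [3]

Answer: M ≅ ℤ^1 ⊕ ℤ/3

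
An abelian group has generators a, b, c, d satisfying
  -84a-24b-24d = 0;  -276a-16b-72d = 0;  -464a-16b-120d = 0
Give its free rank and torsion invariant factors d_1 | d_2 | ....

Answer: M ≅ ℤ^1 ⊕ ℤ/4 ⊕ ℤ/8 ⊕ ℤ/24

Derivation:
rank_ℚ(R)=3; free=4−3=1
SNF(R) diag = [4, 8, 24] → torsion [4, 8, 24]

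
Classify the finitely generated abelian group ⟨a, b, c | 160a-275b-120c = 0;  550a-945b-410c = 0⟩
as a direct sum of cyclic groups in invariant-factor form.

Answer: M ≅ ℤ^1 ⊕ ℤ/5 ⊕ ℤ/10

Derivation:
rank_ℚ(R)=2; free=3−2=1
SNF(R) diag = [5, 10] → torsion [5, 10]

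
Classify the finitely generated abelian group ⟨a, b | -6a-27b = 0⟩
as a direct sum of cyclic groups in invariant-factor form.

rank_ℚ(R)=1; free=2−1=1
SNF(R) diag = [3] → torsion [3]

Answer: M ≅ ℤ^1 ⊕ ℤ/3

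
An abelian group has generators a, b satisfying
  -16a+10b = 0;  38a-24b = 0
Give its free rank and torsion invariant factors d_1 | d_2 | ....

rank_ℚ(R)=2; free=2−2=0
SNF(R) diag = [2, 2] → torsion [2, 2]

Answer: M ≅ ℤ/2 ⊕ ℤ/2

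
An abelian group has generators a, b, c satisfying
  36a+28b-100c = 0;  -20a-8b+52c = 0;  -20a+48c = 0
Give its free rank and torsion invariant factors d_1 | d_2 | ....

Answer: M ≅ ℤ/4 ⊕ ℤ/4 ⊕ ℤ/4

Derivation:
rank_ℚ(R)=3; free=3−3=0
SNF(R) diag = [4, 4, 4] → torsion [4, 4, 4]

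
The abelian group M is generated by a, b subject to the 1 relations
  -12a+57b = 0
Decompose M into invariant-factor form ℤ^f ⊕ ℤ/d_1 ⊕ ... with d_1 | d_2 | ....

Answer: M ≅ ℤ^1 ⊕ ℤ/3

Derivation:
rank_ℚ(R)=1; free=2−1=1
SNF(R) diag = [3] → torsion [3]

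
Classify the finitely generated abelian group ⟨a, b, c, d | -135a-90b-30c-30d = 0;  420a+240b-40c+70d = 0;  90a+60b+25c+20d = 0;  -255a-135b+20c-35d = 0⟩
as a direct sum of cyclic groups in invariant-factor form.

rank_ℚ(R)=4; free=4−4=0
SNF(R) diag = [5, 15, 15, 30] → torsion [5, 15, 15, 30]

Answer: M ≅ ℤ/5 ⊕ ℤ/15 ⊕ ℤ/15 ⊕ ℤ/30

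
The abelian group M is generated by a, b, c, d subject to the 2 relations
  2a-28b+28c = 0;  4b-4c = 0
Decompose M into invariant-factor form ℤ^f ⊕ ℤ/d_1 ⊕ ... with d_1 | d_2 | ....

rank_ℚ(R)=2; free=4−2=2
SNF(R) diag = [2, 4] → torsion [2, 4]

Answer: M ≅ ℤ^2 ⊕ ℤ/2 ⊕ ℤ/4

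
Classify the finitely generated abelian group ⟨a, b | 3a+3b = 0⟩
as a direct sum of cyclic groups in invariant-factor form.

Answer: M ≅ ℤ^1 ⊕ ℤ/3

Derivation:
rank_ℚ(R)=1; free=2−1=1
SNF(R) diag = [3] → torsion [3]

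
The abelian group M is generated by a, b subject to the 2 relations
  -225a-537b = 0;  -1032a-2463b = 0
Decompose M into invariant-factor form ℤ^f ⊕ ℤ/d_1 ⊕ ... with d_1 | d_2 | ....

Answer: M ≅ ℤ/3 ⊕ ℤ/3

Derivation:
rank_ℚ(R)=2; free=2−2=0
SNF(R) diag = [3, 3] → torsion [3, 3]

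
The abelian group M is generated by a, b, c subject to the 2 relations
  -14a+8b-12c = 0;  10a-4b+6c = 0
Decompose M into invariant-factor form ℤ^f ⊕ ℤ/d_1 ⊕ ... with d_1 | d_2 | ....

rank_ℚ(R)=2; free=3−2=1
SNF(R) diag = [2, 6] → torsion [2, 6]

Answer: M ≅ ℤ^1 ⊕ ℤ/2 ⊕ ℤ/6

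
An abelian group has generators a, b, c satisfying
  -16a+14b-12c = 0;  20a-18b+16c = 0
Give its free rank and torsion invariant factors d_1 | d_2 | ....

Answer: M ≅ ℤ^1 ⊕ ℤ/2 ⊕ ℤ/4

Derivation:
rank_ℚ(R)=2; free=3−2=1
SNF(R) diag = [2, 4] → torsion [2, 4]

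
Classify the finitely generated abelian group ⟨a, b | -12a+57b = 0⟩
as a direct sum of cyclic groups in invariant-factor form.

Answer: M ≅ ℤ^1 ⊕ ℤ/3

Derivation:
rank_ℚ(R)=1; free=2−1=1
SNF(R) diag = [3] → torsion [3]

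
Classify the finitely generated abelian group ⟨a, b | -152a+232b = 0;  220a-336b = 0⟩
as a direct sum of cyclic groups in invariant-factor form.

rank_ℚ(R)=2; free=2−2=0
SNF(R) diag = [4, 8] → torsion [4, 8]

Answer: M ≅ ℤ/4 ⊕ ℤ/8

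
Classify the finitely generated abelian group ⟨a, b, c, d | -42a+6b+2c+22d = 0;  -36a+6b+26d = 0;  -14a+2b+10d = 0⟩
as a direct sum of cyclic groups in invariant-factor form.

Answer: M ≅ ℤ^1 ⊕ ℤ/2 ⊕ ℤ/2 ⊕ ℤ/2

Derivation:
rank_ℚ(R)=3; free=4−3=1
SNF(R) diag = [2, 2, 2] → torsion [2, 2, 2]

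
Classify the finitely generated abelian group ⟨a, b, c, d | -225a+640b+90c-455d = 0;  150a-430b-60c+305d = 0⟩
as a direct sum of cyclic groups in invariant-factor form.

rank_ℚ(R)=2; free=4−2=2
SNF(R) diag = [5, 15] → torsion [5, 15]

Answer: M ≅ ℤ^2 ⊕ ℤ/5 ⊕ ℤ/15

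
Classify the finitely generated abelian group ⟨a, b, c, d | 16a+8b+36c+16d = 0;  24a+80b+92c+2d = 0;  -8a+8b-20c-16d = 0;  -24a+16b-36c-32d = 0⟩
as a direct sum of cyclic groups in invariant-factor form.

Answer: M ≅ ℤ/2 ⊕ ℤ/4 ⊕ ℤ/8 ⊕ ℤ/8

Derivation:
rank_ℚ(R)=4; free=4−4=0
SNF(R) diag = [2, 4, 8, 8] → torsion [2, 4, 8, 8]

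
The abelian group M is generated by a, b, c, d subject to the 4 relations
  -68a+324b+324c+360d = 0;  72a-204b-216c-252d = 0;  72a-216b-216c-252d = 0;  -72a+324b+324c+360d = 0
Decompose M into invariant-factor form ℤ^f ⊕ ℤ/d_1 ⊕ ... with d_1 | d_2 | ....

Answer: M ≅ ℤ/4 ⊕ ℤ/12 ⊕ ℤ/36 ⊕ ℤ/108

Derivation:
rank_ℚ(R)=4; free=4−4=0
SNF(R) diag = [4, 12, 36, 108] → torsion [4, 12, 36, 108]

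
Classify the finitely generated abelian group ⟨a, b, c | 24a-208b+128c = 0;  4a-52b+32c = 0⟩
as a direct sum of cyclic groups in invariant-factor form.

Answer: M ≅ ℤ^1 ⊕ ℤ/4 ⊕ ℤ/8

Derivation:
rank_ℚ(R)=2; free=3−2=1
SNF(R) diag = [4, 8] → torsion [4, 8]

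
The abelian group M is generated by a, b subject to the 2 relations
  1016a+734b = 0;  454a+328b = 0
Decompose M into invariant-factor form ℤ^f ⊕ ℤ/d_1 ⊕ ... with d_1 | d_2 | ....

rank_ℚ(R)=2; free=2−2=0
SNF(R) diag = [2, 6] → torsion [2, 6]

Answer: M ≅ ℤ/2 ⊕ ℤ/6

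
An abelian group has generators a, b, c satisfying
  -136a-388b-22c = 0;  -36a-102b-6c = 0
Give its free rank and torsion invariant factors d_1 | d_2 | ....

rank_ℚ(R)=2; free=3−2=1
SNF(R) diag = [2, 6] → torsion [2, 6]

Answer: M ≅ ℤ^1 ⊕ ℤ/2 ⊕ ℤ/6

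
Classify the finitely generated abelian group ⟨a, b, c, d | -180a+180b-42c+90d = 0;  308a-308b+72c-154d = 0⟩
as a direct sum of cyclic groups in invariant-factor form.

Answer: M ≅ ℤ^2 ⊕ ℤ/2 ⊕ ℤ/6

Derivation:
rank_ℚ(R)=2; free=4−2=2
SNF(R) diag = [2, 6] → torsion [2, 6]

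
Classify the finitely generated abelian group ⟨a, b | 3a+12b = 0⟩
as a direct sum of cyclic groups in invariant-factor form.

rank_ℚ(R)=1; free=2−1=1
SNF(R) diag = [3] → torsion [3]

Answer: M ≅ ℤ^1 ⊕ ℤ/3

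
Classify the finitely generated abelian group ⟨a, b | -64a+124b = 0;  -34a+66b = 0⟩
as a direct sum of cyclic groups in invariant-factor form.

Answer: M ≅ ℤ/2 ⊕ ℤ/4

Derivation:
rank_ℚ(R)=2; free=2−2=0
SNF(R) diag = [2, 4] → torsion [2, 4]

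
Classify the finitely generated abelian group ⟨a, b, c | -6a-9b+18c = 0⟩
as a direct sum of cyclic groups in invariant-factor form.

rank_ℚ(R)=1; free=3−1=2
SNF(R) diag = [3] → torsion [3]

Answer: M ≅ ℤ^2 ⊕ ℤ/3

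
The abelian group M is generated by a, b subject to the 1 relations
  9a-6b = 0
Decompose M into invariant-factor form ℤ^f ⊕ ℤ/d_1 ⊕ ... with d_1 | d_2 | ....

rank_ℚ(R)=1; free=2−1=1
SNF(R) diag = [3] → torsion [3]

Answer: M ≅ ℤ^1 ⊕ ℤ/3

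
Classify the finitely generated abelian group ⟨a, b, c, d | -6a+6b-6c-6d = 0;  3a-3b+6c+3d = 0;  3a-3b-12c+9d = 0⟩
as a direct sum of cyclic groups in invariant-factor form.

Answer: M ≅ ℤ^1 ⊕ ℤ/3 ⊕ ℤ/6 ⊕ ℤ/6

Derivation:
rank_ℚ(R)=3; free=4−3=1
SNF(R) diag = [3, 6, 6] → torsion [3, 6, 6]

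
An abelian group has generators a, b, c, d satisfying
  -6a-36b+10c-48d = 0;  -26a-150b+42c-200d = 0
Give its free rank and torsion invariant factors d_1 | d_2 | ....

rank_ℚ(R)=2; free=4−2=2
SNF(R) diag = [2, 2] → torsion [2, 2]

Answer: M ≅ ℤ^2 ⊕ ℤ/2 ⊕ ℤ/2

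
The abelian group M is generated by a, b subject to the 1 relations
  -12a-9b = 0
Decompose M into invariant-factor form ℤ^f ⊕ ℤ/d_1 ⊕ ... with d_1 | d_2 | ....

rank_ℚ(R)=1; free=2−1=1
SNF(R) diag = [3] → torsion [3]

Answer: M ≅ ℤ^1 ⊕ ℤ/3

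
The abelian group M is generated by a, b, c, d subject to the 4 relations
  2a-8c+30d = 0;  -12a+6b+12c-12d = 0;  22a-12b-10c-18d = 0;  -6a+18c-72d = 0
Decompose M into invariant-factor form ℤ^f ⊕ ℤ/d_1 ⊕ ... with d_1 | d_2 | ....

Answer: M ≅ ℤ/2 ⊕ ℤ/6 ⊕ ℤ/6 ⊕ ℤ/6

Derivation:
rank_ℚ(R)=4; free=4−4=0
SNF(R) diag = [2, 6, 6, 6] → torsion [2, 6, 6, 6]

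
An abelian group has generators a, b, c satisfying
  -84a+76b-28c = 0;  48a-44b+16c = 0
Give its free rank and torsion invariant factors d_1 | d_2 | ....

Answer: M ≅ ℤ^1 ⊕ ℤ/4 ⊕ ℤ/4

Derivation:
rank_ℚ(R)=2; free=3−2=1
SNF(R) diag = [4, 4] → torsion [4, 4]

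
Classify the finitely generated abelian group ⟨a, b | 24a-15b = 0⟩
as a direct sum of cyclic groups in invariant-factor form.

Answer: M ≅ ℤ^1 ⊕ ℤ/3

Derivation:
rank_ℚ(R)=1; free=2−1=1
SNF(R) diag = [3] → torsion [3]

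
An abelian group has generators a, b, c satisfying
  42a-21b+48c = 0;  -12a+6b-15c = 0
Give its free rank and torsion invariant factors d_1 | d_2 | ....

rank_ℚ(R)=2; free=3−2=1
SNF(R) diag = [3, 9] → torsion [3, 9]

Answer: M ≅ ℤ^1 ⊕ ℤ/3 ⊕ ℤ/9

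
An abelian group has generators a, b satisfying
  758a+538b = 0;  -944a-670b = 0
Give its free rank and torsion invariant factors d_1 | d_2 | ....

Answer: M ≅ ℤ/2 ⊕ ℤ/6

Derivation:
rank_ℚ(R)=2; free=2−2=0
SNF(R) diag = [2, 6] → torsion [2, 6]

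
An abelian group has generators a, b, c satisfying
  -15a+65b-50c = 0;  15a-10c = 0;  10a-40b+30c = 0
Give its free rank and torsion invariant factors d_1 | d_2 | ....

Answer: M ≅ ℤ/5 ⊕ ℤ/5 ⊕ ℤ/10

Derivation:
rank_ℚ(R)=3; free=3−3=0
SNF(R) diag = [5, 5, 10] → torsion [5, 5, 10]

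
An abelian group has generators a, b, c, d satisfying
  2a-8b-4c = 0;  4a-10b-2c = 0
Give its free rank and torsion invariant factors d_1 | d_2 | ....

Answer: M ≅ ℤ^2 ⊕ ℤ/2 ⊕ ℤ/6

Derivation:
rank_ℚ(R)=2; free=4−2=2
SNF(R) diag = [2, 6] → torsion [2, 6]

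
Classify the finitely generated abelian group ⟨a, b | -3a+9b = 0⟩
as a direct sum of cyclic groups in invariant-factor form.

rank_ℚ(R)=1; free=2−1=1
SNF(R) diag = [3] → torsion [3]

Answer: M ≅ ℤ^1 ⊕ ℤ/3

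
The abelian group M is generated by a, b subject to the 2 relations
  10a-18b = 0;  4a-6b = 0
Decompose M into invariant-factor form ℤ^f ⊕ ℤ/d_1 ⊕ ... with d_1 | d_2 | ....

rank_ℚ(R)=2; free=2−2=0
SNF(R) diag = [2, 6] → torsion [2, 6]

Answer: M ≅ ℤ/2 ⊕ ℤ/6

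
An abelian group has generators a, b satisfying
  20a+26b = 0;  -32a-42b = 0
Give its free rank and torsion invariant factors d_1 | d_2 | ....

rank_ℚ(R)=2; free=2−2=0
SNF(R) diag = [2, 4] → torsion [2, 4]

Answer: M ≅ ℤ/2 ⊕ ℤ/4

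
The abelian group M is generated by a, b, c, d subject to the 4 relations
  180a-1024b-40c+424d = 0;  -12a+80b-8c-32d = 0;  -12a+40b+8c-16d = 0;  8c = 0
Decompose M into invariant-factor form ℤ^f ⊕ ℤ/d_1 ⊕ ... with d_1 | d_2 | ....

Answer: M ≅ ℤ/4 ⊕ ℤ/8 ⊕ ℤ/24 ⊕ ℤ/72

Derivation:
rank_ℚ(R)=4; free=4−4=0
SNF(R) diag = [4, 8, 24, 72] → torsion [4, 8, 24, 72]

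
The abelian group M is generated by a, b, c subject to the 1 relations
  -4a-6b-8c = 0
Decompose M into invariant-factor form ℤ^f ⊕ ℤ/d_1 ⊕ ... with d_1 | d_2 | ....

rank_ℚ(R)=1; free=3−1=2
SNF(R) diag = [2] → torsion [2]

Answer: M ≅ ℤ^2 ⊕ ℤ/2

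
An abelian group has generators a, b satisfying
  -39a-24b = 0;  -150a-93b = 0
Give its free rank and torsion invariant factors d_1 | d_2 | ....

rank_ℚ(R)=2; free=2−2=0
SNF(R) diag = [3, 9] → torsion [3, 9]

Answer: M ≅ ℤ/3 ⊕ ℤ/9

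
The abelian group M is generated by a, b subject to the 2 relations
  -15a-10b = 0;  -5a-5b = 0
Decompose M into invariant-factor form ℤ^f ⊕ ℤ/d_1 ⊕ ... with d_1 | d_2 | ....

rank_ℚ(R)=2; free=2−2=0
SNF(R) diag = [5, 5] → torsion [5, 5]

Answer: M ≅ ℤ/5 ⊕ ℤ/5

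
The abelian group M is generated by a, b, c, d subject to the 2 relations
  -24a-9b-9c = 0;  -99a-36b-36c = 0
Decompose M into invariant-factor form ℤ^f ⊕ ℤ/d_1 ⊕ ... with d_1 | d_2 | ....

Answer: M ≅ ℤ^2 ⊕ ℤ/3 ⊕ ℤ/9

Derivation:
rank_ℚ(R)=2; free=4−2=2
SNF(R) diag = [3, 9] → torsion [3, 9]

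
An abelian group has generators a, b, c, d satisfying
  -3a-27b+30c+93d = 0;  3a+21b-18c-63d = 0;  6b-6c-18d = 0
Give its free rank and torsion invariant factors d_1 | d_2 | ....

rank_ℚ(R)=3; free=4−3=1
SNF(R) diag = [3, 6, 6] → torsion [3, 6, 6]

Answer: M ≅ ℤ^1 ⊕ ℤ/3 ⊕ ℤ/6 ⊕ ℤ/6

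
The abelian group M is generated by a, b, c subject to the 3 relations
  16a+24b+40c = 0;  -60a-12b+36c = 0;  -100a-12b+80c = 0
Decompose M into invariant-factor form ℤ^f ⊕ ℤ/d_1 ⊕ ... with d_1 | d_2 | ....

rank_ℚ(R)=3; free=3−3=0
SNF(R) diag = [4, 12, 24] → torsion [4, 12, 24]

Answer: M ≅ ℤ/4 ⊕ ℤ/12 ⊕ ℤ/24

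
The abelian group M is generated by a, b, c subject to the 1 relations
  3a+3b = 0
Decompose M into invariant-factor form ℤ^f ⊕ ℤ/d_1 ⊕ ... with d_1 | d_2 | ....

rank_ℚ(R)=1; free=3−1=2
SNF(R) diag = [3] → torsion [3]

Answer: M ≅ ℤ^2 ⊕ ℤ/3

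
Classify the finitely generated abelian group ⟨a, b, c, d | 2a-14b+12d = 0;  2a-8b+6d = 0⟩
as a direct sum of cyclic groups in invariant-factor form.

rank_ℚ(R)=2; free=4−2=2
SNF(R) diag = [2, 6] → torsion [2, 6]

Answer: M ≅ ℤ^2 ⊕ ℤ/2 ⊕ ℤ/6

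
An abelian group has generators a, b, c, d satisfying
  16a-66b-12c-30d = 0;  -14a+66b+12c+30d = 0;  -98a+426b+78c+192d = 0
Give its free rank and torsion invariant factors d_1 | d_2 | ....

Answer: M ≅ ℤ^1 ⊕ ℤ/2 ⊕ ℤ/6 ⊕ ℤ/6

Derivation:
rank_ℚ(R)=3; free=4−3=1
SNF(R) diag = [2, 6, 6] → torsion [2, 6, 6]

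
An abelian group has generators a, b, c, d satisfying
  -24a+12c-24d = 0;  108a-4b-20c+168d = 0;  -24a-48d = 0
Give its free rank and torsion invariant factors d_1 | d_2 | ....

rank_ℚ(R)=3; free=4−3=1
SNF(R) diag = [4, 12, 24] → torsion [4, 12, 24]

Answer: M ≅ ℤ^1 ⊕ ℤ/4 ⊕ ℤ/12 ⊕ ℤ/24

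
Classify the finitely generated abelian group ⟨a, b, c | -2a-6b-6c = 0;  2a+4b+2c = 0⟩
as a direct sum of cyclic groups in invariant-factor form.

Answer: M ≅ ℤ^1 ⊕ ℤ/2 ⊕ ℤ/2

Derivation:
rank_ℚ(R)=2; free=3−2=1
SNF(R) diag = [2, 2] → torsion [2, 2]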